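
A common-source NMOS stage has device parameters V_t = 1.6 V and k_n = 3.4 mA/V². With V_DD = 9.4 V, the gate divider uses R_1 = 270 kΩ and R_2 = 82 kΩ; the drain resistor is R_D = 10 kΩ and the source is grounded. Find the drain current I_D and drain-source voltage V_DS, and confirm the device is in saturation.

I_D ≈ 0.59 mA, V_DS ≈ 3.5 V

V_G = V_DD·R_2/(R_1+R_2) = 9.4×82/352 = 2.19 V. With the source grounded, V_GS = V_G = 2.19 V.
Assume saturation: I_D = (k_n/2)(V_GS − V_t)² = (3.4/2)×(2.19 − 1.6)² = 1.7×0.59² = 0.591 mA.
V_DS = V_DD − I_D·R_D = 9.4 − 0.591×10 = 3.49 V.
Saturation requires V_DS ≥ V_GS − V_t = 0.59 V; 3.49 ≥ 0.59 ✓.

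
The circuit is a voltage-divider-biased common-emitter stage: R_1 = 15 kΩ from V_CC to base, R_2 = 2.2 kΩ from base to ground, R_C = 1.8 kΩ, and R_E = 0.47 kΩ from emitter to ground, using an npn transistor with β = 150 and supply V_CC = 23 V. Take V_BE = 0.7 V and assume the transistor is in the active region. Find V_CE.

V_CE ≈ 13 V

Thevenize the base divider: V_Th = V_CC·R_2/(R_1+R_2) = 23×2.2/17.2 = 2.94 V, R_Th = R_1‖R_2 = 1.92 kΩ.
Base-emitter loop: V_Th = I_B·R_Th + V_BE + (β+1)I_B·R_E, so I_B = (2.94 − 0.7) / (1.92 + 151×0.47) = 0.0308 mA.
I_C = β·I_B = 150×0.0308 = 4.61 mA, and I_E = (β+1)I_B = 4.64 mA.
V_CE = V_CC − I_C·R_C − I_E·R_E = 23 − 4.61×1.8 − 4.64×0.47 = 12.5 V.
V_CE = 12.5 V > 0.2 V confirms active-region operation.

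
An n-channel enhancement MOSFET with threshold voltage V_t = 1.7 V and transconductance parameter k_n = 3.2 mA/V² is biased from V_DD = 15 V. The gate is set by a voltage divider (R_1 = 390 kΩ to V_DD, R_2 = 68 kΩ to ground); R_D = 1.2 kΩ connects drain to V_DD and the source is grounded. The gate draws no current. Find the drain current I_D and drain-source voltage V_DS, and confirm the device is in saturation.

I_D ≈ 0.44 mA, V_DS ≈ 14 V

V_G = V_DD·R_2/(R_1+R_2) = 15×68/458 = 2.23 V. With the source grounded, V_GS = V_G = 2.23 V.
Assume saturation: I_D = (k_n/2)(V_GS − V_t)² = (3.2/2)×(2.23 − 1.7)² = 1.6×0.527² = 0.444 mA.
V_DS = V_DD − I_D·R_D = 15 − 0.444×1.2 = 14.5 V.
Saturation requires V_DS ≥ V_GS − V_t = 0.527 V; 14.5 ≥ 0.527 ✓.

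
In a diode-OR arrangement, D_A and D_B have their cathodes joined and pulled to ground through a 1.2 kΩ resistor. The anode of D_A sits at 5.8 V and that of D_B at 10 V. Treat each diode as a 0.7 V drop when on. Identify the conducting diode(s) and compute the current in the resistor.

Assume both conduct. Then node N would need to be at both 5.8−0.7 = 5.1 V and 10−0.7 = 9.3 V, which is impossible.
Assume only D_B conducts: V_N = 10 − 0.7 = 9.3 V, so I_R = 9.3/1.2 = 7.75 mA.
Check D_A: its anode-to-cathode voltage is 5.8 − 9.3 = -3.5 V < 0.7 V, so it is off. The assumption is consistent.

Only D_B conducts; I_R ≈ 7.8 mA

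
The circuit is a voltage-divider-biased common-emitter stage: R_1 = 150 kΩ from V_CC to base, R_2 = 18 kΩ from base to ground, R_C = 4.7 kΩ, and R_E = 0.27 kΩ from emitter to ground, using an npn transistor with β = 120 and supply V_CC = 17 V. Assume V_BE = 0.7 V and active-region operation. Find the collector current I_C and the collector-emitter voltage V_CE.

I_C ≈ 2.8 mA, V_CE ≈ 3.3 V

Thevenize the base divider: V_Th = V_CC·R_2/(R_1+R_2) = 17×18/168 = 1.82 V, R_Th = R_1‖R_2 = 16.1 kΩ.
Base-emitter loop: V_Th = I_B·R_Th + V_BE + (β+1)I_B·R_E, so I_B = (1.82 − 0.7) / (16.1 + 121×0.27) = 0.023 mA.
I_C = β·I_B = 120×0.023 = 2.76 mA, and I_E = (β+1)I_B = 2.78 mA.
V_CE = V_CC − I_C·R_C − I_E·R_E = 17 − 2.76×4.7 − 2.78×0.27 = 3.27 V.
V_CE = 3.27 V > 0.2 V confirms active-region operation.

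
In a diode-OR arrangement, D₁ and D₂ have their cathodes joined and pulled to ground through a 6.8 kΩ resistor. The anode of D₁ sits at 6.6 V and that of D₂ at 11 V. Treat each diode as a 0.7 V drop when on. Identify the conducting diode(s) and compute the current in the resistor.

Only D₂ conducts; I_R ≈ 1.5 mA

Assume both conduct. Then node N would need to be at both 6.6−0.7 = 5.9 V and 11−0.7 = 10.3 V, which is impossible.
Assume only D₂ conducts: V_N = 11 − 0.7 = 10.3 V, so I_R = 10.3/6.8 = 1.51 mA.
Check D₁: its anode-to-cathode voltage is 6.6 − 10.3 = -3.7 V < 0.7 V, so it is off. The assumption is consistent.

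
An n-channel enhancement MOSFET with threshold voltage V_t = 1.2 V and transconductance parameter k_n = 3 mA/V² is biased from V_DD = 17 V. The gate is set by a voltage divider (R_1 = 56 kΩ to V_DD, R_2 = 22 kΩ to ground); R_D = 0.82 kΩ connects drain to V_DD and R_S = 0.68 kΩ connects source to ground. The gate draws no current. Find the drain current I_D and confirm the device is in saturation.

I_D ≈ 3.2 mA

V_G = V_DD·R_2/(R_1+R_2) = 17×22/78 = 4.79 V.
Assume saturation: I_D = (k_n/2)(V_GS − V_t)² with V_GS = V_G − I_D·R_S = 4.79 − 0.68·I_D.
Substituting gives 0.694·I_D² − 8.33·I_D + 19.4 = 0, with roots I_D = 3.15 or 8.86 mA.
The root I_D = 8.86 mA gives V_GS = -1.23 V ≤ V_t, so take I_D = 3.15 mA.
Then V_GS = 2.65 V and V_DS = V_DD − I_D(R_D+R_S) = 17 − 3.15×1.5 = 12.3 V.
Saturation requires V_DS ≥ V_GS − V_t = 1.45 V; 12.3 ≥ 1.45 ✓.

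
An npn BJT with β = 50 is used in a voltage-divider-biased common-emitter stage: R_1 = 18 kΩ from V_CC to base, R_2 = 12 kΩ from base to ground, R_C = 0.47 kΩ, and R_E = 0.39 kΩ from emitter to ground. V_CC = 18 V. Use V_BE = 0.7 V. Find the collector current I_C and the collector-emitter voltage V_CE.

I_C ≈ 12 mA, V_CE ≈ 7.6 V

Thevenize the base divider: V_Th = V_CC·R_2/(R_1+R_2) = 18×12/30 = 7.2 V, R_Th = R_1‖R_2 = 7.2 kΩ.
Base-emitter loop: V_Th = I_B·R_Th + V_BE + (β+1)I_B·R_E, so I_B = (7.2 − 0.7) / (7.2 + 51×0.39) = 0.24 mA.
I_C = β·I_B = 50×0.24 = 12 mA, and I_E = (β+1)I_B = 12.2 mA.
V_CE = V_CC − I_C·R_C − I_E·R_E = 18 − 12×0.47 − 12.2×0.39 = 7.59 V.
V_CE = 7.59 V > 0.2 V confirms active-region operation.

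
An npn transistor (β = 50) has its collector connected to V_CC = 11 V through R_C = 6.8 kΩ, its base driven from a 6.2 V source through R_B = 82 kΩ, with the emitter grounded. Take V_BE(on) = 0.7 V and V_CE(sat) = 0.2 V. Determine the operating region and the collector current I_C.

saturation; I_C ≈ 1.6 mA

Assume active: I_B = (6.2 − 0.7)/82 = 0.0671 mA, giving I_C = β·I_B = 3.35 mA.
But then V_CE = 11 − 3.35×6.8 = -11.8 V < V_CE(sat) = 0.2 V — impossible in the active region.
So the transistor is saturated. With V_CE = 0.2 V, I_C = (V_CC − 0.2)/R_C = 10.8/6.8 = 1.59 mA.
Check: β·I_B = 3.35 mA > I_C = 1.59 mA, confirming saturation.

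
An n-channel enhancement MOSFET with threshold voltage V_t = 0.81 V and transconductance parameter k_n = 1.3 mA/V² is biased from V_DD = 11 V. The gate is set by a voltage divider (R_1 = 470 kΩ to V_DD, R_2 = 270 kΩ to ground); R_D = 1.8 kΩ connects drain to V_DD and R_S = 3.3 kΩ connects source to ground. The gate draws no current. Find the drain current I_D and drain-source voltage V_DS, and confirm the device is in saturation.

I_D ≈ 0.66 mA, V_DS ≈ 7.6 V

V_G = V_DD·R_2/(R_1+R_2) = 11×270/740 = 4.01 V.
Assume saturation: I_D = (k_n/2)(V_GS − V_t)² with V_GS = V_G − I_D·R_S = 4.01 − 3.3·I_D.
Substituting gives 7.08·I_D² − 14.7·I_D + 6.67 = 0, with roots I_D = 0.664 or 1.42 mA.
The root I_D = 1.42 mA gives V_GS = -0.667 V ≤ V_t, so take I_D = 0.664 mA.
Then V_GS = 1.82 V and V_DS = V_DD − I_D(R_D+R_S) = 11 − 0.664×5.1 = 7.61 V.
Saturation requires V_DS ≥ V_GS − V_t = 1.01 V; 7.61 ≥ 1.01 ✓.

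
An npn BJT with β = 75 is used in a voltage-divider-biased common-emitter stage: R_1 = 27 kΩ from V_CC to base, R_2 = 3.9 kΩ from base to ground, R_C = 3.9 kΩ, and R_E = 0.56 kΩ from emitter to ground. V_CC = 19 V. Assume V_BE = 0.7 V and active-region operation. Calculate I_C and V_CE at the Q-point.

Thevenize the base divider: V_Th = V_CC·R_2/(R_1+R_2) = 19×3.9/30.9 = 2.4 V, R_Th = R_1‖R_2 = 3.41 kΩ.
Base-emitter loop: V_Th = I_B·R_Th + V_BE + (β+1)I_B·R_E, so I_B = (2.4 − 0.7) / (3.41 + 76×0.56) = 0.0369 mA.
I_C = β·I_B = 75×0.0369 = 2.77 mA, and I_E = (β+1)I_B = 2.81 mA.
V_CE = V_CC − I_C·R_C − I_E·R_E = 19 − 2.77×3.9 − 2.81×0.56 = 6.62 V.
V_CE = 6.62 V > 0.2 V confirms active-region operation.

I_C ≈ 2.8 mA, V_CE ≈ 6.6 V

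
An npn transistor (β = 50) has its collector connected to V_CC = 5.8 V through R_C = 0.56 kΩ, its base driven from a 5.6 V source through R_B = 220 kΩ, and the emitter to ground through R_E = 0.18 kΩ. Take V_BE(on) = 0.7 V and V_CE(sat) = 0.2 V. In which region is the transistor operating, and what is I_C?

active; I_C ≈ 1.1 mA

Assume active. Base-emitter loop: I_B = (V_BB − V_BE)/(R_B + (β+1)R_E) = (5.6 − 0.7)/(220 + 51×0.18) = 0.0214 mA.
I_C = β·I_B = 50×0.0214 = 1.07 mA.
V_CE = V_CC − I_C·R_C − I_E·R_E = 5.8 − 1.07×0.56 − 1.09×0.18 = 5.01 V > V_CE(sat), so the active-region assumption holds.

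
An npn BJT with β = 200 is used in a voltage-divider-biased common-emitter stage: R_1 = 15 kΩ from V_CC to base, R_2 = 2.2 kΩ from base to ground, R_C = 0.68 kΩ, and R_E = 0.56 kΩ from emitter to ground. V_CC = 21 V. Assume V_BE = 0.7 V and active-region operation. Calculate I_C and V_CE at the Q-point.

I_C ≈ 3.5 mA, V_CE ≈ 17 V

Thevenize the base divider: V_Th = V_CC·R_2/(R_1+R_2) = 21×2.2/17.2 = 2.69 V, R_Th = R_1‖R_2 = 1.92 kΩ.
Base-emitter loop: V_Th = I_B·R_Th + V_BE + (β+1)I_B·R_E, so I_B = (2.69 − 0.7) / (1.92 + 201×0.56) = 0.0173 mA.
I_C = β·I_B = 200×0.0173 = 3.47 mA, and I_E = (β+1)I_B = 3.49 mA.
V_CE = V_CC − I_C·R_C − I_E·R_E = 21 − 3.47×0.68 − 3.49×0.56 = 16.7 V.
V_CE = 16.7 V > 0.2 V confirms active-region operation.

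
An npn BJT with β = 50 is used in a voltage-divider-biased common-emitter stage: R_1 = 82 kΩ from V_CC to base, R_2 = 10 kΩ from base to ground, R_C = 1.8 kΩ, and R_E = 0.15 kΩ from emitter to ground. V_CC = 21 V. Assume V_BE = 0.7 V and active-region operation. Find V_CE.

Thevenize the base divider: V_Th = V_CC·R_2/(R_1+R_2) = 21×10/92 = 2.28 V, R_Th = R_1‖R_2 = 8.91 kΩ.
Base-emitter loop: V_Th = I_B·R_Th + V_BE + (β+1)I_B·R_E, so I_B = (2.28 − 0.7) / (8.91 + 51×0.15) = 0.0956 mA.
I_C = β·I_B = 50×0.0956 = 4.78 mA, and I_E = (β+1)I_B = 4.87 mA.
V_CE = V_CC − I_C·R_C − I_E·R_E = 21 − 4.78×1.8 − 4.87×0.15 = 11.7 V.
V_CE = 11.7 V > 0.2 V confirms active-region operation.

V_CE ≈ 12 V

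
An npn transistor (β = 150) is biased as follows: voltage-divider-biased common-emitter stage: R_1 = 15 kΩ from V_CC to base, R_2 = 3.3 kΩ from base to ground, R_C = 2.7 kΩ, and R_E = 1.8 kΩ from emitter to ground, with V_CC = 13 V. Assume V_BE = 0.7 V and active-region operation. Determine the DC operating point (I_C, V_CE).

Thevenize the base divider: V_Th = V_CC·R_2/(R_1+R_2) = 13×3.3/18.3 = 2.34 V, R_Th = R_1‖R_2 = 2.7 kΩ.
Base-emitter loop: V_Th = I_B·R_Th + V_BE + (β+1)I_B·R_E, so I_B = (2.34 − 0.7) / (2.7 + 151×1.8) = 0.00599 mA.
I_C = β·I_B = 150×0.00599 = 0.898 mA, and I_E = (β+1)I_B = 0.904 mA.
V_CE = V_CC − I_C·R_C − I_E·R_E = 13 − 0.898×2.7 − 0.904×1.8 = 8.95 V.
V_CE = 8.95 V > 0.2 V confirms active-region operation.

I_C ≈ 0.9 mA, V_CE ≈ 8.9 V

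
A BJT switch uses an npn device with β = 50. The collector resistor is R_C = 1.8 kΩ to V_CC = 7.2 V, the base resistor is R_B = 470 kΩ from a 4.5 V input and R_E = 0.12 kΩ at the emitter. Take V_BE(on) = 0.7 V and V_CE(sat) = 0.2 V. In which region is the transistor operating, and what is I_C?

Assume active. Base-emitter loop: I_B = (V_BB − V_BE)/(R_B + (β+1)R_E) = (4.5 − 0.7)/(470 + 51×0.12) = 0.00798 mA.
I_C = β·I_B = 50×0.00798 = 0.399 mA.
V_CE = V_CC − I_C·R_C − I_E·R_E = 7.2 − 0.399×1.8 − 0.407×0.12 = 6.43 V > V_CE(sat), so the active-region assumption holds.

active; I_C ≈ 0.4 mA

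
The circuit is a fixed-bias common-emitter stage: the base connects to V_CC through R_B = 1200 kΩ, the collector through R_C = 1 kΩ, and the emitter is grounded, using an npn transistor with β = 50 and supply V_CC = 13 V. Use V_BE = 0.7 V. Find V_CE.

Base loop: V_CC = I_B·R_B + V_BE, so I_B = (13 − 0.7)/1200 kΩ = 0.0103 mA.
In the active region I_C = β·I_B = 50 × 0.0103 = 0.513 mA.
Collector loop: V_CE = V_CC − I_C·R_C = 13 − 0.513×1 = 12.5 V.
Since V_CE = 12.5 V > V_CE(sat) ≈ 0.2 V, the transistor is in the active region as assumed.

V_CE ≈ 12 V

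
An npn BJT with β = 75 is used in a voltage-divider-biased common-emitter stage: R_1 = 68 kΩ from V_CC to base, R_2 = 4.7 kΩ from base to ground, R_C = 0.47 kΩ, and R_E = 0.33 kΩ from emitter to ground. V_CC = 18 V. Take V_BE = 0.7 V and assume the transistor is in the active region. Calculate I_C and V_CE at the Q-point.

I_C ≈ 1.2 mA, V_CE ≈ 17 V

Thevenize the base divider: V_Th = V_CC·R_2/(R_1+R_2) = 18×4.7/72.7 = 1.16 V, R_Th = R_1‖R_2 = 4.4 kΩ.
Base-emitter loop: V_Th = I_B·R_Th + V_BE + (β+1)I_B·R_E, so I_B = (1.16 − 0.7) / (4.4 + 76×0.33) = 0.0157 mA.
I_C = β·I_B = 75×0.0157 = 1.18 mA, and I_E = (β+1)I_B = 1.2 mA.
V_CE = V_CC − I_C·R_C − I_E·R_E = 18 − 1.18×0.47 − 1.2×0.33 = 17.1 V.
V_CE = 17.1 V > 0.2 V confirms active-region operation.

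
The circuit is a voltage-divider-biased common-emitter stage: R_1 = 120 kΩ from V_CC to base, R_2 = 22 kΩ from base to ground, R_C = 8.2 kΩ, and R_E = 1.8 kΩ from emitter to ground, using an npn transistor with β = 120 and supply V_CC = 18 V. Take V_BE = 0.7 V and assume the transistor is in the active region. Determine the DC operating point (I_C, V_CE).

Thevenize the base divider: V_Th = V_CC·R_2/(R_1+R_2) = 18×22/142 = 2.79 V, R_Th = R_1‖R_2 = 18.6 kΩ.
Base-emitter loop: V_Th = I_B·R_Th + V_BE + (β+1)I_B·R_E, so I_B = (2.79 − 0.7) / (18.6 + 121×1.8) = 0.00884 mA.
I_C = β·I_B = 120×0.00884 = 1.06 mA, and I_E = (β+1)I_B = 1.07 mA.
V_CE = V_CC − I_C·R_C − I_E·R_E = 18 − 1.06×8.2 − 1.07×1.8 = 7.38 V.
V_CE = 7.38 V > 0.2 V confirms active-region operation.

I_C ≈ 1.1 mA, V_CE ≈ 7.4 V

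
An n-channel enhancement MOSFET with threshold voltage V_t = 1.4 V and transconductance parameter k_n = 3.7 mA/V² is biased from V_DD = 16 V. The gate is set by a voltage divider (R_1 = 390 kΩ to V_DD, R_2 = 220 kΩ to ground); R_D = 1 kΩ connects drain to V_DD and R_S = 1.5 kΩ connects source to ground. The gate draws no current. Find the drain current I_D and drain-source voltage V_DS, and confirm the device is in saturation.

V_G = V_DD·R_2/(R_1+R_2) = 16×220/610 = 5.77 V.
Assume saturation: I_D = (k_n/2)(V_GS − V_t)² with V_GS = V_G − I_D·R_S = 5.77 − 1.5·I_D.
Substituting gives 4.16·I_D² − 25.3·I_D + 35.3 = 0, with roots I_D = 2.19 or 3.88 mA.
The root I_D = 3.88 mA gives V_GS = -0.048 V ≤ V_t, so take I_D = 2.19 mA.
Then V_GS = 2.49 V and V_DS = V_DD − I_D(R_D+R_S) = 16 − 2.19×2.5 = 10.5 V.
Saturation requires V_DS ≥ V_GS − V_t = 1.09 V; 10.5 ≥ 1.09 ✓.

I_D ≈ 2.2 mA, V_DS ≈ 11 V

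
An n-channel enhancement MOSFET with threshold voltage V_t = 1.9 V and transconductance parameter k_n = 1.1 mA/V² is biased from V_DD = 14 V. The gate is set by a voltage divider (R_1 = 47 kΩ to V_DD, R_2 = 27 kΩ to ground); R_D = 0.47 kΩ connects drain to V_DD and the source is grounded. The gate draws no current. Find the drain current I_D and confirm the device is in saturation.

I_D ≈ 5.7 mA

V_G = V_DD·R_2/(R_1+R_2) = 14×27/74 = 5.11 V. With the source grounded, V_GS = V_G = 5.11 V.
Assume saturation: I_D = (k_n/2)(V_GS − V_t)² = (1.1/2)×(5.11 − 1.9)² = 0.55×3.21² = 5.66 mA.
V_DS = V_DD − I_D·R_D = 14 − 5.66×0.47 = 11.3 V.
Saturation requires V_DS ≥ V_GS − V_t = 3.21 V; 11.3 ≥ 3.21 ✓.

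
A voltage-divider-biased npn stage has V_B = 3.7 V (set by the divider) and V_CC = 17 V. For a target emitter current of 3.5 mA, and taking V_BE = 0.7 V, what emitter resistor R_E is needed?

R_E ≈ 0.86 kΩ

V_E = V_B − V_BE = 3.7 − 0.7 = 3 V.
R_E = V_E / I_E = 3 / 3.5 = 0.857 kΩ.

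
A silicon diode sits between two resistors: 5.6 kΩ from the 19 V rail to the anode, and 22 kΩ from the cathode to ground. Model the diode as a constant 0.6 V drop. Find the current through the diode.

The two resistors are in series with the diode, so KVL gives 19 = I·5.6 + 0.6 + I·22.
I = (19 − 0.6) / (5.6 + 22) kΩ = 18.4 / 27.6 = 0.667 mA.

I ≈ 0.67 mA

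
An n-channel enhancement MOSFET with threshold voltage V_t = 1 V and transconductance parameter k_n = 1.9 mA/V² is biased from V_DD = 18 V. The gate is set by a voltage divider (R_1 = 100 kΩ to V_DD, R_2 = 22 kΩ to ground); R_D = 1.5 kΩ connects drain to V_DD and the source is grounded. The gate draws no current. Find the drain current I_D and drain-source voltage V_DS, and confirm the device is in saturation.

I_D ≈ 4.8 mA, V_DS ≈ 11 V

V_G = V_DD·R_2/(R_1+R_2) = 18×22/122 = 3.25 V. With the source grounded, V_GS = V_G = 3.25 V.
Assume saturation: I_D = (k_n/2)(V_GS − V_t)² = (1.9/2)×(3.25 − 1)² = 0.95×2.25² = 4.79 mA.
V_DS = V_DD − I_D·R_D = 18 − 4.79×1.5 = 10.8 V.
Saturation requires V_DS ≥ V_GS − V_t = 2.25 V; 10.8 ≥ 2.25 ✓.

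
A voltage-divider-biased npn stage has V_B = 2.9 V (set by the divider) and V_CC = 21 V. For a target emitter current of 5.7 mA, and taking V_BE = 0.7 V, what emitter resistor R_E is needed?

V_E = V_B − V_BE = 2.9 − 0.7 = 2.2 V.
R_E = V_E / I_E = 2.2 / 5.7 = 0.386 kΩ.

R_E ≈ 0.39 kΩ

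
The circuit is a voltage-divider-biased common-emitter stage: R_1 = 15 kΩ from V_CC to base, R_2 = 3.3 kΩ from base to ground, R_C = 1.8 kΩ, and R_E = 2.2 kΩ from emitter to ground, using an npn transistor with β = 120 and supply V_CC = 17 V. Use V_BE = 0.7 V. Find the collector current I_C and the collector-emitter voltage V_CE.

I_C ≈ 1.1 mA, V_CE ≈ 13 V

Thevenize the base divider: V_Th = V_CC·R_2/(R_1+R_2) = 17×3.3/18.3 = 3.07 V, R_Th = R_1‖R_2 = 2.7 kΩ.
Base-emitter loop: V_Th = I_B·R_Th + V_BE + (β+1)I_B·R_E, so I_B = (3.07 − 0.7) / (2.7 + 121×2.2) = 0.0088 mA.
I_C = β·I_B = 120×0.0088 = 1.06 mA, and I_E = (β+1)I_B = 1.06 mA.
V_CE = V_CC − I_C·R_C − I_E·R_E = 17 − 1.06×1.8 − 1.06×2.2 = 12.8 V.
V_CE = 12.8 V > 0.2 V confirms active-region operation.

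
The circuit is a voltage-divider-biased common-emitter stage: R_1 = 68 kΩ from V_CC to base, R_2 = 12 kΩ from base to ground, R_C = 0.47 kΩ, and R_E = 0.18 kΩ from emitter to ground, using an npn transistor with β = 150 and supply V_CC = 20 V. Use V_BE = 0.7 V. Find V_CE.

Thevenize the base divider: V_Th = V_CC·R_2/(R_1+R_2) = 20×12/80 = 3 V, R_Th = R_1‖R_2 = 10.2 kΩ.
Base-emitter loop: V_Th = I_B·R_Th + V_BE + (β+1)I_B·R_E, so I_B = (3 − 0.7) / (10.2 + 151×0.18) = 0.0615 mA.
I_C = β·I_B = 150×0.0615 = 9.23 mA, and I_E = (β+1)I_B = 9.29 mA.
V_CE = V_CC − I_C·R_C − I_E·R_E = 20 − 9.23×0.47 − 9.29×0.18 = 14 V.
V_CE = 14 V > 0.2 V confirms active-region operation.

V_CE ≈ 14 V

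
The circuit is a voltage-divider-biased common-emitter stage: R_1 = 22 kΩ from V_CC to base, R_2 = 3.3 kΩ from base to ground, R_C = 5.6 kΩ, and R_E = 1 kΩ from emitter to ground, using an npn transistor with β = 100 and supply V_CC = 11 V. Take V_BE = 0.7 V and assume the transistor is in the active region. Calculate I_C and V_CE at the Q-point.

Thevenize the base divider: V_Th = V_CC·R_2/(R_1+R_2) = 11×3.3/25.3 = 1.43 V, R_Th = R_1‖R_2 = 2.87 kΩ.
Base-emitter loop: V_Th = I_B·R_Th + V_BE + (β+1)I_B·R_E, so I_B = (1.43 − 0.7) / (2.87 + 101×1) = 0.00707 mA.
I_C = β·I_B = 100×0.00707 = 0.707 mA, and I_E = (β+1)I_B = 0.714 mA.
V_CE = V_CC − I_C·R_C − I_E·R_E = 11 − 0.707×5.6 − 0.714×1 = 6.32 V.
V_CE = 6.32 V > 0.2 V confirms active-region operation.

I_C ≈ 0.71 mA, V_CE ≈ 6.3 V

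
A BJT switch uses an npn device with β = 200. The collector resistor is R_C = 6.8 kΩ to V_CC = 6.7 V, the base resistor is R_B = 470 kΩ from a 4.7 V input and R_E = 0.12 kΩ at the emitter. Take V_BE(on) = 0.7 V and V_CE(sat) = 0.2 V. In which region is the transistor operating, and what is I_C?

saturation; I_C ≈ 0.94 mA

Assume active: I_B = (4.7 − 0.7)/(470 + 201×0.12) = 0.0081 mA, I_C = β·I_B = 1.62 mA.
Then V_CE = 6.7 − 1.62×6.8 − 1.63×0.12 = -4.5 V < 0.2 V — the active assumption fails.
Re-solve with V_CE = 0.2 V. KCL at the emitter: V_E/R_E = (V_BB−0.7−V_E)/R_B + (V_CC−0.2−V_E)/R_C, giving V_E = 0.114 V.
I_C = (V_CC − 0.2 − V_E)/R_C = (6.5 − 0.114)/6.8 = 0.939 mA.
Check: I_B = (4 − 0.114)/470 = 0.00827 mA, and β·I_B = 1.65 mA > I_C, confirming saturation.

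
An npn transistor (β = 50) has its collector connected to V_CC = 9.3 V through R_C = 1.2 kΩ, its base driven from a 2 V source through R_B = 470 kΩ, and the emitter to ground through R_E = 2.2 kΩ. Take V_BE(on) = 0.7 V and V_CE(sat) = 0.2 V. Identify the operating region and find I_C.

active; I_C ≈ 0.11 mA

Assume active. Base-emitter loop: I_B = (V_BB − V_BE)/(R_B + (β+1)R_E) = (2 − 0.7)/(470 + 51×2.2) = 0.00223 mA.
I_C = β·I_B = 50×0.00223 = 0.112 mA.
V_CE = V_CC − I_C·R_C − I_E·R_E = 9.3 − 0.112×1.2 − 0.114×2.2 = 8.92 V > V_CE(sat), so the active-region assumption holds.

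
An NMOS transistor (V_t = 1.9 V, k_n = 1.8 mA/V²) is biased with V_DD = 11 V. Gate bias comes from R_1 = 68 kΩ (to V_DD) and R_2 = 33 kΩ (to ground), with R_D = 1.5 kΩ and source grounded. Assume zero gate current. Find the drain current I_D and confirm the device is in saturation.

V_G = V_DD·R_2/(R_1+R_2) = 11×33/101 = 3.59 V. With the source grounded, V_GS = V_G = 3.59 V.
Assume saturation: I_D = (k_n/2)(V_GS − V_t)² = (1.8/2)×(3.59 − 1.9)² = 0.9×1.69² = 2.58 mA.
V_DS = V_DD − I_D·R_D = 11 − 2.58×1.5 = 7.13 V.
Saturation requires V_DS ≥ V_GS − V_t = 1.69 V; 7.13 ≥ 1.69 ✓.

I_D ≈ 2.6 mA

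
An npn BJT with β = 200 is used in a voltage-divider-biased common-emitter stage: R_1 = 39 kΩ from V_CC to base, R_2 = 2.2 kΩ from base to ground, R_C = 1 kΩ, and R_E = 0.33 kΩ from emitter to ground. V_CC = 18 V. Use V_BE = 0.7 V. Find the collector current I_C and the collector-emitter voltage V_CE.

Thevenize the base divider: V_Th = V_CC·R_2/(R_1+R_2) = 18×2.2/41.2 = 0.961 V, R_Th = R_1‖R_2 = 2.08 kΩ.
Base-emitter loop: V_Th = I_B·R_Th + V_BE + (β+1)I_B·R_E, so I_B = (0.961 − 0.7) / (2.08 + 201×0.33) = 0.00382 mA.
I_C = β·I_B = 200×0.00382 = 0.764 mA, and I_E = (β+1)I_B = 0.767 mA.
V_CE = V_CC − I_C·R_C − I_E·R_E = 18 − 0.764×1 − 0.767×0.33 = 17 V.
V_CE = 17 V > 0.2 V confirms active-region operation.

I_C ≈ 0.76 mA, V_CE ≈ 17 V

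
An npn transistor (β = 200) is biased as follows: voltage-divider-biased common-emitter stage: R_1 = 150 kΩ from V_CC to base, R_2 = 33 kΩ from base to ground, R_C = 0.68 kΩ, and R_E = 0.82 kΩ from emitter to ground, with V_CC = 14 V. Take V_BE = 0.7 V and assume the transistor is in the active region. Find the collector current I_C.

Thevenize the base divider: V_Th = V_CC·R_2/(R_1+R_2) = 14×33/183 = 2.52 V, R_Th = R_1‖R_2 = 27 kΩ.
Base-emitter loop: V_Th = I_B·R_Th + V_BE + (β+1)I_B·R_E, so I_B = (2.52 − 0.7) / (27 + 201×0.82) = 0.00951 mA.
I_C = β·I_B = 200×0.00951 = 1.9 mA, and I_E = (β+1)I_B = 1.91 mA.
V_CE = V_CC − I_C·R_C − I_E·R_E = 14 − 1.9×0.68 − 1.91×0.82 = 11.1 V.
V_CE = 11.1 V > 0.2 V confirms active-region operation.

I_C ≈ 1.9 mA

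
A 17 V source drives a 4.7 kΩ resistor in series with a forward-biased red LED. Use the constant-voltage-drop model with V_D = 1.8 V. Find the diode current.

KVL around the loop: 17 = V_D + I·R = 1.8 + I × 4.7 kΩ.
So I = (17 − 1.8) / 4.7 kΩ = 15.2 / 4.7 = 3.23 mA.

I ≈ 3.2 mA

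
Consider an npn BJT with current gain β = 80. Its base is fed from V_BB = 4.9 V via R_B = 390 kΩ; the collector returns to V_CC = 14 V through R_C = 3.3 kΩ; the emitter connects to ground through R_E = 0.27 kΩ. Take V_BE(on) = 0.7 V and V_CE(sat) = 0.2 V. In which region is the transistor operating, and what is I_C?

Assume active. Base-emitter loop: I_B = (V_BB − V_BE)/(R_B + (β+1)R_E) = (4.9 − 0.7)/(390 + 81×0.27) = 0.0102 mA.
I_C = β·I_B = 80×0.0102 = 0.816 mA.
V_CE = V_CC − I_C·R_C − I_E·R_E = 14 − 0.816×3.3 − 0.826×0.27 = 11.1 V > V_CE(sat), so the active-region assumption holds.

active; I_C ≈ 0.82 mA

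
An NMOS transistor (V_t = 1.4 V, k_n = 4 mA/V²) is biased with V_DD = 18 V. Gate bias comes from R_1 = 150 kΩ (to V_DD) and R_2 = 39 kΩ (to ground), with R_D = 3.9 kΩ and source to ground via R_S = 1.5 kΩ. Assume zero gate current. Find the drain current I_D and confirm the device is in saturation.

V_G = V_DD·R_2/(R_1+R_2) = 18×39/189 = 3.71 V.
Assume saturation: I_D = (k_n/2)(V_GS − V_t)² with V_GS = V_G − I_D·R_S = 3.71 − 1.5·I_D.
Substituting gives 4.5·I_D² − 14.9·I_D + 10.7 = 0, with roots I_D = 1.06 or 2.25 mA.
The root I_D = 2.25 mA gives V_GS = 0.339 V ≤ V_t, so take I_D = 1.06 mA.
Then V_GS = 2.13 V and V_DS = V_DD − I_D(R_D+R_S) = 18 − 1.06×5.4 = 12.3 V.
Saturation requires V_DS ≥ V_GS − V_t = 0.727 V; 12.3 ≥ 0.727 ✓.

I_D ≈ 1.1 mA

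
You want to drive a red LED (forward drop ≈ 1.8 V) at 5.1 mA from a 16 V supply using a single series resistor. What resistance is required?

R ≈ 2.8 kΩ

The resistor drops V_S − V_D = 16 − 1.8 = 14.2 V at 5.1 mA.
R = 14.2 V / 5.1 mA = 2.78 kΩ.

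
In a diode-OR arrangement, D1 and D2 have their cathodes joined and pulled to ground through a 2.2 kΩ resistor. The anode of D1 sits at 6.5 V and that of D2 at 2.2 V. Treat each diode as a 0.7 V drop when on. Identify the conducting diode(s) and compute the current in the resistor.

Assume both conduct. Then node N would need to be at both 6.5−0.7 = 5.8 V and 2.2−0.7 = 1.5 V, which is impossible.
Assume only D1 conducts: V_N = 6.5 − 0.7 = 5.8 V, so I_R = 5.8/2.2 = 2.64 mA.
Check D2: its anode-to-cathode voltage is 2.2 − 5.8 = -3.6 V < 0.7 V, so it is off. The assumption is consistent.

Only D1 conducts; I_R ≈ 2.6 mA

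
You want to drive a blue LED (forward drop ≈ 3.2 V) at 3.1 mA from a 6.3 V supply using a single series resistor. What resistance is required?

R ≈ 1 kΩ

The resistor drops V_S − V_D = 6.3 − 3.2 = 3.1 V at 3.1 mA.
R = 3.1 V / 3.1 mA = 1 kΩ.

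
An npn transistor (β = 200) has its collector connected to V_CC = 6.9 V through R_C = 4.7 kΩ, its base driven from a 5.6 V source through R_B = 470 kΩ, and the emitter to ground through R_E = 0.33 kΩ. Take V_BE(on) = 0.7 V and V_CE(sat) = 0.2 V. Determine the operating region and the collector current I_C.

saturation; I_C ≈ 1.3 mA

Assume active: I_B = (5.6 − 0.7)/(470 + 201×0.33) = 0.00914 mA, I_C = β·I_B = 1.83 mA.
Then V_CE = 6.9 − 1.83×4.7 − 1.84×0.33 = -2.29 V < 0.2 V — the active assumption fails.
Re-solve with V_CE = 0.2 V. KCL at the emitter: V_E/R_E = (V_BB−0.7−V_E)/R_B + (V_CC−0.2−V_E)/R_C, giving V_E = 0.442 V.
I_C = (V_CC − 0.2 − V_E)/R_C = (6.7 − 0.442)/4.7 = 1.33 mA.
Check: I_B = (4.9 − 0.442)/470 = 0.00948 mA, and β·I_B = 1.9 mA > I_C, confirming saturation.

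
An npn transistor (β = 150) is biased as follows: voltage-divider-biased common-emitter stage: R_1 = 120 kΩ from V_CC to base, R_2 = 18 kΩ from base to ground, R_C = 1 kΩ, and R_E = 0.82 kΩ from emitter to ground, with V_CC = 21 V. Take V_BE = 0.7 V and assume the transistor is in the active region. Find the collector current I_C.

Thevenize the base divider: V_Th = V_CC·R_2/(R_1+R_2) = 21×18/138 = 2.74 V, R_Th = R_1‖R_2 = 15.7 kΩ.
Base-emitter loop: V_Th = I_B·R_Th + V_BE + (β+1)I_B·R_E, so I_B = (2.74 − 0.7) / (15.7 + 151×0.82) = 0.0146 mA.
I_C = β·I_B = 150×0.0146 = 2.19 mA, and I_E = (β+1)I_B = 2.21 mA.
V_CE = V_CC − I_C·R_C − I_E·R_E = 21 − 2.19×1 − 2.21×0.82 = 17 V.
V_CE = 17 V > 0.2 V confirms active-region operation.

I_C ≈ 2.2 mA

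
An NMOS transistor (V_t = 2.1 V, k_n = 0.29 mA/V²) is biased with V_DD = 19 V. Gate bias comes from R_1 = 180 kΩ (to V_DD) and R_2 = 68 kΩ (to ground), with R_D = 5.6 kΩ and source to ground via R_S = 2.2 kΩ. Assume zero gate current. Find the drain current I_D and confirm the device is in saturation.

V_G = V_DD·R_2/(R_1+R_2) = 19×68/248 = 5.21 V.
Assume saturation: I_D = (k_n/2)(V_GS − V_t)² with V_GS = V_G − I_D·R_S = 5.21 − 2.2·I_D.
Substituting gives 0.702·I_D² − 2.98·I_D + 1.4 = 0, with roots I_D = 0.538 or 3.71 mA.
The root I_D = 3.71 mA gives V_GS = -2.96 V ≤ V_t, so take I_D = 0.538 mA.
Then V_GS = 4.03 V and V_DS = V_DD − I_D(R_D+R_S) = 19 − 0.538×7.8 = 14.8 V.
Saturation requires V_DS ≥ V_GS − V_t = 1.93 V; 14.8 ≥ 1.93 ✓.

I_D ≈ 0.54 mA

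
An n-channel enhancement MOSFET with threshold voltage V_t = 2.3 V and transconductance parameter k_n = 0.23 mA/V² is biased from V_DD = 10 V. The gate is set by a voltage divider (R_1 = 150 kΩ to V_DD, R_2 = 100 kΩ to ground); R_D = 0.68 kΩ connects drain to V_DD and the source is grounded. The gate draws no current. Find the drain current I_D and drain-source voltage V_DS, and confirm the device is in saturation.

V_G = V_DD·R_2/(R_1+R_2) = 10×100/250 = 4 V. With the source grounded, V_GS = V_G = 4 V.
Assume saturation: I_D = (k_n/2)(V_GS − V_t)² = (0.23/2)×(4 − 2.3)² = 0.115×1.7² = 0.332 mA.
V_DS = V_DD − I_D·R_D = 10 − 0.332×0.68 = 9.77 V.
Saturation requires V_DS ≥ V_GS − V_t = 1.7 V; 9.77 ≥ 1.7 ✓.

I_D ≈ 0.33 mA, V_DS ≈ 9.8 V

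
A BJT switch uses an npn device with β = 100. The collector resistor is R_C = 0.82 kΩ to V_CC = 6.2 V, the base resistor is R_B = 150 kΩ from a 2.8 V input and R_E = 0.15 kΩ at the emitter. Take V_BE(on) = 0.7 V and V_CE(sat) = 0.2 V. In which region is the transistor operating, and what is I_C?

Assume active. Base-emitter loop: I_B = (V_BB − V_BE)/(R_B + (β+1)R_E) = (2.8 − 0.7)/(150 + 101×0.15) = 0.0127 mA.
I_C = β·I_B = 100×0.0127 = 1.27 mA.
V_CE = V_CC − I_C·R_C − I_E·R_E = 6.2 − 1.27×0.82 − 1.28×0.15 = 4.96 V > V_CE(sat), so the active-region assumption holds.

active; I_C ≈ 1.3 mA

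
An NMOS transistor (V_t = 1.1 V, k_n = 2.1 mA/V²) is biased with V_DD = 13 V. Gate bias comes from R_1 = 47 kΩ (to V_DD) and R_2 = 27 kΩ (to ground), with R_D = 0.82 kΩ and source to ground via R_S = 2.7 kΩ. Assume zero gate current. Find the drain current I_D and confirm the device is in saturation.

I_D ≈ 0.99 mA

V_G = V_DD·R_2/(R_1+R_2) = 13×27/74 = 4.74 V.
Assume saturation: I_D = (k_n/2)(V_GS − V_t)² with V_GS = V_G − I_D·R_S = 4.74 − 2.7·I_D.
Substituting gives 7.65·I_D² − 21.7·I_D + 13.9 = 0, with roots I_D = 0.99 or 1.84 mA.
The root I_D = 1.84 mA gives V_GS = -0.224 V ≤ V_t, so take I_D = 0.99 mA.
Then V_GS = 2.07 V and V_DS = V_DD − I_D(R_D+R_S) = 13 − 0.99×3.52 = 9.52 V.
Saturation requires V_DS ≥ V_GS − V_t = 0.971 V; 9.52 ≥ 0.971 ✓.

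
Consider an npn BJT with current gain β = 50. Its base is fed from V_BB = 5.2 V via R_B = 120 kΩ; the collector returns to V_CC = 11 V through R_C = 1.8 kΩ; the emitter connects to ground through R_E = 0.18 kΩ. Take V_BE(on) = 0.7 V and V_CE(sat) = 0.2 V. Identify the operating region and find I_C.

Assume active. Base-emitter loop: I_B = (V_BB − V_BE)/(R_B + (β+1)R_E) = (5.2 − 0.7)/(120 + 51×0.18) = 0.0348 mA.
I_C = β·I_B = 50×0.0348 = 1.74 mA.
V_CE = V_CC − I_C·R_C − I_E·R_E = 11 − 1.74×1.8 − 1.78×0.18 = 7.55 V > V_CE(sat), so the active-region assumption holds.

active; I_C ≈ 1.7 mA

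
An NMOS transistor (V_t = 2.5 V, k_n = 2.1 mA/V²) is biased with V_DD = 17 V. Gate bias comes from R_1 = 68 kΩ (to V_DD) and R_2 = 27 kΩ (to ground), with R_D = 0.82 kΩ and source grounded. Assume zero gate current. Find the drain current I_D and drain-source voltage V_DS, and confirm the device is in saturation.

V_G = V_DD·R_2/(R_1+R_2) = 17×27/95 = 4.83 V. With the source grounded, V_GS = V_G = 4.83 V.
Assume saturation: I_D = (k_n/2)(V_GS − V_t)² = (2.1/2)×(4.83 − 2.5)² = 1.05×2.33² = 5.71 mA.
V_DS = V_DD − I_D·R_D = 17 − 5.71×0.82 = 12.3 V.
Saturation requires V_DS ≥ V_GS − V_t = 2.33 V; 12.3 ≥ 2.33 ✓.

I_D ≈ 5.7 mA, V_DS ≈ 12 V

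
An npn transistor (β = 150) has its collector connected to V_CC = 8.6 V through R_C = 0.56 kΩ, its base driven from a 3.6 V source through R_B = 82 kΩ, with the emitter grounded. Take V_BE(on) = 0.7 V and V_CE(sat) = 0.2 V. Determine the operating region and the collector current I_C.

active; I_C ≈ 5.3 mA

Assume active. Base-emitter loop: I_B = (V_BB − V_BE)/R_B = (3.6 − 0.7)/82 = 0.0354 mA.
I_C = β·I_B = 150×0.0354 = 5.3 mA.
V_CE = V_CC − I_C·R_C = 8.6 − 5.3×0.56 = 5.63 V > V_CE(sat), so the active-region assumption holds.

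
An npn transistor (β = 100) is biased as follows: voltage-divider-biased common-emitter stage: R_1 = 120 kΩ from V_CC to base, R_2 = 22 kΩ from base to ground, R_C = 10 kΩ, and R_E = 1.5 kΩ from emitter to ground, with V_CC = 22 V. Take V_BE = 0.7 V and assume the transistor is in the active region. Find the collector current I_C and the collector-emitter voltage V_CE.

I_C ≈ 1.6 mA, V_CE ≈ 3.7 V

Thevenize the base divider: V_Th = V_CC·R_2/(R_1+R_2) = 22×22/142 = 3.41 V, R_Th = R_1‖R_2 = 18.6 kΩ.
Base-emitter loop: V_Th = I_B·R_Th + V_BE + (β+1)I_B·R_E, so I_B = (3.41 − 0.7) / (18.6 + 101×1.5) = 0.0159 mA.
I_C = β·I_B = 100×0.0159 = 1.59 mA, and I_E = (β+1)I_B = 1.61 mA.
V_CE = V_CC − I_C·R_C − I_E·R_E = 22 − 1.59×10 − 1.61×1.5 = 3.66 V.
V_CE = 3.66 V > 0.2 V confirms active-region operation.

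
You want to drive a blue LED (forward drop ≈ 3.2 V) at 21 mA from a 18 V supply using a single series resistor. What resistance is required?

The resistor drops V_S − V_D = 18 − 3.2 = 14.8 V at 21 mA.
R = 14.8 V / 21 mA = 0.705 kΩ.

R ≈ 0.7 kΩ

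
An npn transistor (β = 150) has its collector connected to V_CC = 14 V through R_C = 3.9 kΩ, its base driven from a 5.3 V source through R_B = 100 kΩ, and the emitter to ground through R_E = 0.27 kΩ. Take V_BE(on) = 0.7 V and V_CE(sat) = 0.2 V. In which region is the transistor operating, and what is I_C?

Assume active: I_B = (5.3 − 0.7)/(100 + 151×0.27) = 0.0327 mA, I_C = β·I_B = 4.9 mA.
Then V_CE = 14 − 4.9×3.9 − 4.93×0.27 = -6.45 V < 0.2 V — the active assumption fails.
Re-solve with V_CE = 0.2 V. KCL at the emitter: V_E/R_E = (V_BB−0.7−V_E)/R_B + (V_CC−0.2−V_E)/R_C, giving V_E = 0.903 V.
I_C = (V_CC − 0.2 − V_E)/R_C = (13.8 − 0.903)/3.9 = 3.31 mA.
Check: I_B = (4.6 − 0.903)/100 = 0.037 mA, and β·I_B = 5.55 mA > I_C, confirming saturation.

saturation; I_C ≈ 3.3 mA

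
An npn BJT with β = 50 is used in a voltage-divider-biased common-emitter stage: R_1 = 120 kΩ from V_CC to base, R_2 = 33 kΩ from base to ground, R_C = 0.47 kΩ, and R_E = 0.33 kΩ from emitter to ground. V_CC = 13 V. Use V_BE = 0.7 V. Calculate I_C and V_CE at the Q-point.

Thevenize the base divider: V_Th = V_CC·R_2/(R_1+R_2) = 13×33/153 = 2.8 V, R_Th = R_1‖R_2 = 25.9 kΩ.
Base-emitter loop: V_Th = I_B·R_Th + V_BE + (β+1)I_B·R_E, so I_B = (2.8 − 0.7) / (25.9 + 51×0.33) = 0.0493 mA.
I_C = β·I_B = 50×0.0493 = 2.46 mA, and I_E = (β+1)I_B = 2.51 mA.
V_CE = V_CC − I_C·R_C − I_E·R_E = 13 − 2.46×0.47 − 2.51×0.33 = 11 V.
V_CE = 11 V > 0.2 V confirms active-region operation.

I_C ≈ 2.5 mA, V_CE ≈ 11 V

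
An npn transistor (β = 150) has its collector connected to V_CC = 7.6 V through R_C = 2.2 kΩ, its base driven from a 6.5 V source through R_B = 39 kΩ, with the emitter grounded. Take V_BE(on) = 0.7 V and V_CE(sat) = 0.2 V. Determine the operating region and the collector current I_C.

saturation; I_C ≈ 3.4 mA

Assume active: I_B = (6.5 − 0.7)/39 = 0.149 mA, giving I_C = β·I_B = 22.3 mA.
But then V_CE = 7.6 − 22.3×2.2 = -41.5 V < V_CE(sat) = 0.2 V — impossible in the active region.
So the transistor is saturated. With V_CE = 0.2 V, I_C = (V_CC − 0.2)/R_C = 7.4/2.2 = 3.36 mA.
Check: β·I_B = 22.3 mA > I_C = 3.36 mA, confirming saturation.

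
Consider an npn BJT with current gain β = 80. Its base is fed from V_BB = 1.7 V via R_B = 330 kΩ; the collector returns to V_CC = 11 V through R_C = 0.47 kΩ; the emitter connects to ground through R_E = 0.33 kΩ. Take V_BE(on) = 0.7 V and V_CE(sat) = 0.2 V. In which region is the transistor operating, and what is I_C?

Assume active. Base-emitter loop: I_B = (V_BB − V_BE)/(R_B + (β+1)R_E) = (1.7 − 0.7)/(330 + 81×0.33) = 0.0028 mA.
I_C = β·I_B = 80×0.0028 = 0.224 mA.
V_CE = V_CC − I_C·R_C − I_E·R_E = 11 − 0.224×0.47 − 0.227×0.33 = 10.8 V > V_CE(sat), so the active-region assumption holds.

active; I_C ≈ 0.22 mA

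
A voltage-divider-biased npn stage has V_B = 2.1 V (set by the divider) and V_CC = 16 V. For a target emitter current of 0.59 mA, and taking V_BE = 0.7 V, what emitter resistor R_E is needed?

V_E = V_B − V_BE = 2.1 − 0.7 = 1.4 V.
R_E = V_E / I_E = 1.4 / 0.59 = 2.37 kΩ.

R_E ≈ 2.4 kΩ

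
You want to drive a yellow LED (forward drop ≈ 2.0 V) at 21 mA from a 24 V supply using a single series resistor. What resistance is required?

The resistor drops V_S − V_D = 24 − 2.0 = 22 V at 21 mA.
R = 22 V / 21 mA = 1.05 kΩ.

R ≈ 1 kΩ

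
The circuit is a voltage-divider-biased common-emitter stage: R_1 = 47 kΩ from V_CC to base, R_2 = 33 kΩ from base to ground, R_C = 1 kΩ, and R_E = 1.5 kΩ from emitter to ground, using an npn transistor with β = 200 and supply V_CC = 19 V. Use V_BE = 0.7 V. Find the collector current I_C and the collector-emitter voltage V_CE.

Thevenize the base divider: V_Th = V_CC·R_2/(R_1+R_2) = 19×33/80 = 7.84 V, R_Th = R_1‖R_2 = 19.4 kΩ.
Base-emitter loop: V_Th = I_B·R_Th + V_BE + (β+1)I_B·R_E, so I_B = (7.84 − 0.7) / (19.4 + 201×1.5) = 0.0222 mA.
I_C = β·I_B = 200×0.0222 = 4.45 mA, and I_E = (β+1)I_B = 4.47 mA.
V_CE = V_CC − I_C·R_C − I_E·R_E = 19 − 4.45×1 − 4.47×1.5 = 7.85 V.
V_CE = 7.85 V > 0.2 V confirms active-region operation.

I_C ≈ 4.4 mA, V_CE ≈ 7.8 V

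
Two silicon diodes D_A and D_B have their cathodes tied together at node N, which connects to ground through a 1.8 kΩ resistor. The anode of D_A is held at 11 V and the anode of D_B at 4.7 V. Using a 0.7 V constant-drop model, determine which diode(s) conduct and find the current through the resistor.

Assume both conduct. Then node N would need to be at both 11−0.7 = 10.3 V and 4.7−0.7 = 4 V, which is impossible.
Assume only D_A conducts: V_N = 11 − 0.7 = 10.3 V, so I_R = 10.3/1.8 = 5.72 mA.
Check D_B: its anode-to-cathode voltage is 4.7 − 10.3 = -5.6 V < 0.7 V, so it is off. The assumption is consistent.

Only D_A conducts; I_R ≈ 5.7 mA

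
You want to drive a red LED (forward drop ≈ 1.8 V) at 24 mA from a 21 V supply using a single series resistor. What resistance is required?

The resistor drops V_S − V_D = 21 − 1.8 = 19.2 V at 24 mA.
R = 19.2 V / 24 mA = 0.8 kΩ.

R ≈ 0.8 kΩ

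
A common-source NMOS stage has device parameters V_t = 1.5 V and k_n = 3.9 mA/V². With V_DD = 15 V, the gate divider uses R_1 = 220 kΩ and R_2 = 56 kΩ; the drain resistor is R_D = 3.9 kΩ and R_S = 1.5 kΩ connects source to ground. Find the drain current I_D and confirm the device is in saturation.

I_D ≈ 0.65 mA

V_G = V_DD·R_2/(R_1+R_2) = 15×56/276 = 3.04 V.
Assume saturation: I_D = (k_n/2)(V_GS − V_t)² with V_GS = V_G − I_D·R_S = 3.04 − 1.5·I_D.
Substituting gives 4.39·I_D² − 10·I_D + 4.65 = 0, with roots I_D = 0.645 or 1.64 mA.
The root I_D = 1.64 mA gives V_GS = 0.583 V ≤ V_t, so take I_D = 0.645 mA.
Then V_GS = 2.08 V and V_DS = V_DD − I_D(R_D+R_S) = 15 − 0.645×5.4 = 11.5 V.
Saturation requires V_DS ≥ V_GS − V_t = 0.575 V; 11.5 ≥ 0.575 ✓.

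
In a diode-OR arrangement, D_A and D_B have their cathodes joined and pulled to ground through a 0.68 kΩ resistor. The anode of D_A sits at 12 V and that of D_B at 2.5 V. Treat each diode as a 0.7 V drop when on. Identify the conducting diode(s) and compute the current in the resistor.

Assume both conduct. Then node N would need to be at both 12−0.7 = 11.3 V and 2.5−0.7 = 1.8 V, which is impossible.
Assume only D_A conducts: V_N = 12 − 0.7 = 11.3 V, so I_R = 11.3/0.68 = 16.6 mA.
Check D_B: its anode-to-cathode voltage is 2.5 − 11.3 = -8.8 V < 0.7 V, so it is off. The assumption is consistent.

Only D_A conducts; I_R ≈ 17 mA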